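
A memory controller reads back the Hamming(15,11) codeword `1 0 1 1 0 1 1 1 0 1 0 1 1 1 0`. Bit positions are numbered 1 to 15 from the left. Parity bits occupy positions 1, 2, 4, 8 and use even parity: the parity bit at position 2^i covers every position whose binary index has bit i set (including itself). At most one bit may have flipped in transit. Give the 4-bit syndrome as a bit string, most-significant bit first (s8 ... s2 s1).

1010

s1: b1⊕b3⊕b5⊕b7⊕b9⊕b11⊕b13⊕b15 = 1⊕1⊕0⊕1⊕0⊕0⊕1⊕0 = 0
s2: b2⊕b3⊕b6⊕b7⊕b10⊕b11⊕b14⊕b15 = 0⊕1⊕1⊕1⊕1⊕0⊕1⊕0 = 1
s4: b4⊕b5⊕b6⊕b7⊕b12⊕b13⊕b14⊕b15 = 1⊕0⊕1⊕1⊕1⊕1⊕1⊕0 = 0
s8: b8⊕b9⊕b10⊕b11⊕b12⊕b13⊕b14⊕b15 = 1⊕0⊕1⊕0⊕1⊕1⊕1⊕0 = 1
Syndrome (s8...s1) = 1010 → position 10.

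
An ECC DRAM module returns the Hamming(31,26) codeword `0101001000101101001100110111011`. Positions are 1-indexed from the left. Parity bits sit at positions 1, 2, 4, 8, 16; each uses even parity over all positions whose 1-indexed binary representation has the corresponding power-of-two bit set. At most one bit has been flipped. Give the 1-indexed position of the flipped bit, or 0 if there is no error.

s1: b1⊕b3⊕b5⊕b7⊕b9⊕b11⊕b13⊕b15⊕b17⊕b19⊕b21⊕b23⊕b25⊕b27⊕b29⊕b31 = 0⊕0⊕0⊕1⊕0⊕1⊕1⊕0⊕0⊕1⊕0⊕1⊕0⊕1⊕0⊕1 = 1
s2: b2⊕b3⊕b6⊕b7⊕b10⊕b11⊕b14⊕b15⊕b18⊕b19⊕b22⊕b23⊕b26⊕b27⊕b30⊕b31 = 1⊕0⊕0⊕1⊕0⊕1⊕1⊕0⊕0⊕1⊕0⊕1⊕1⊕1⊕1⊕1 = 0
s4: b4⊕b5⊕b6⊕b7⊕b12⊕b13⊕b14⊕b15⊕b20⊕b21⊕b22⊕b23⊕b28⊕b29⊕b30⊕b31 = 1⊕0⊕0⊕1⊕0⊕1⊕1⊕0⊕1⊕0⊕0⊕1⊕1⊕0⊕1⊕1 = 1
s8: b8⊕b9⊕b10⊕b11⊕b12⊕b13⊕b14⊕b15⊕b24⊕b25⊕b26⊕b27⊕b28⊕b29⊕b30⊕b31 = 0⊕0⊕0⊕1⊕0⊕1⊕1⊕0⊕1⊕0⊕1⊕1⊕1⊕0⊕1⊕1 = 1
s16: b16⊕b17⊕b18⊕b19⊕b20⊕b21⊕b22⊕b23⊕b24⊕b25⊕b26⊕b27⊕b28⊕b29⊕b30⊕b31 = 1⊕0⊕0⊕1⊕1⊕0⊕0⊕1⊕1⊕0⊕1⊕1⊕1⊕0⊕1⊕1 = 0
Syndrome (s16...s1) = 01101 → position 13.

13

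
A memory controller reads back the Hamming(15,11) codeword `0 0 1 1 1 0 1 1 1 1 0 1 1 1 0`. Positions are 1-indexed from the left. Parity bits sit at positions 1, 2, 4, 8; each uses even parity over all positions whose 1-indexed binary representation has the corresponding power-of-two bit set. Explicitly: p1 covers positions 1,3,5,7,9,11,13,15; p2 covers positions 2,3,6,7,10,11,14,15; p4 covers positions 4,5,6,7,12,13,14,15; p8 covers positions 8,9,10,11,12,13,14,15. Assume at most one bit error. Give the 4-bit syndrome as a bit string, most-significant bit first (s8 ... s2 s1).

s1: b1⊕b3⊕b5⊕b7⊕b9⊕b11⊕b13⊕b15 = 0⊕1⊕1⊕1⊕1⊕0⊕1⊕0 = 1
s2: b2⊕b3⊕b6⊕b7⊕b10⊕b11⊕b14⊕b15 = 0⊕1⊕0⊕1⊕1⊕0⊕1⊕0 = 0
s4: b4⊕b5⊕b6⊕b7⊕b12⊕b13⊕b14⊕b15 = 1⊕1⊕0⊕1⊕1⊕1⊕1⊕0 = 0
s8: b8⊕b9⊕b10⊕b11⊕b12⊕b13⊕b14⊕b15 = 1⊕1⊕1⊕0⊕1⊕1⊕1⊕0 = 0
Syndrome (s8...s1) = 0001 → position 1.

0001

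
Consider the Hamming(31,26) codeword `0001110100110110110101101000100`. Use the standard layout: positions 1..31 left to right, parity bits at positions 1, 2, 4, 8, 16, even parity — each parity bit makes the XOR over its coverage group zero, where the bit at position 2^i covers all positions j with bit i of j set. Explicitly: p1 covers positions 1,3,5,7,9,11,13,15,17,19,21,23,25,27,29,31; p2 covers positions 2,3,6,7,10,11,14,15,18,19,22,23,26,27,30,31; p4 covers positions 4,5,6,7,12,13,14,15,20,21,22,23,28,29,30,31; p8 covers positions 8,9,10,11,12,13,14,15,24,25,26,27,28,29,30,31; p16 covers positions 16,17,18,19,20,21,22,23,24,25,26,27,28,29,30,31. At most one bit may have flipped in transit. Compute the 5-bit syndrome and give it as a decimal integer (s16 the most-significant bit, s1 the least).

27

s1: b1⊕b3⊕b5⊕b7⊕b9⊕b11⊕b13⊕b15⊕b17⊕b19⊕b21⊕b23⊕b25⊕b27⊕b29⊕b31 = 0⊕0⊕1⊕0⊕0⊕1⊕0⊕1⊕1⊕0⊕0⊕1⊕1⊕0⊕1⊕0 = 1
s2: b2⊕b3⊕b6⊕b7⊕b10⊕b11⊕b14⊕b15⊕b18⊕b19⊕b22⊕b23⊕b26⊕b27⊕b30⊕b31 = 0⊕0⊕1⊕0⊕0⊕1⊕1⊕1⊕1⊕0⊕1⊕1⊕0⊕0⊕0⊕0 = 1
s4: b4⊕b5⊕b6⊕b7⊕b12⊕b13⊕b14⊕b15⊕b20⊕b21⊕b22⊕b23⊕b28⊕b29⊕b30⊕b31 = 1⊕1⊕1⊕0⊕1⊕0⊕1⊕1⊕1⊕0⊕1⊕1⊕0⊕1⊕0⊕0 = 0
s8: b8⊕b9⊕b10⊕b11⊕b12⊕b13⊕b14⊕b15⊕b24⊕b25⊕b26⊕b27⊕b28⊕b29⊕b30⊕b31 = 1⊕0⊕0⊕1⊕1⊕0⊕1⊕1⊕0⊕1⊕0⊕0⊕0⊕1⊕0⊕0 = 1
s16: b16⊕b17⊕b18⊕b19⊕b20⊕b21⊕b22⊕b23⊕b24⊕b25⊕b26⊕b27⊕b28⊕b29⊕b30⊕b31 = 0⊕1⊕1⊕0⊕1⊕0⊕1⊕1⊕0⊕1⊕0⊕0⊕0⊕1⊕0⊕0 = 1
Syndrome (s16...s1) = 11011 → position 27.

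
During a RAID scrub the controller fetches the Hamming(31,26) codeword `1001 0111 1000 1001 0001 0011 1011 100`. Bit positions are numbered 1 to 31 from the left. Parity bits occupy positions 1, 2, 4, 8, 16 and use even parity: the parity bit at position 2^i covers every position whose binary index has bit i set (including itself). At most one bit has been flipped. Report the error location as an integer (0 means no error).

s1: b1⊕b3⊕b5⊕b7⊕b9⊕b11⊕b13⊕b15⊕b17⊕b19⊕b21⊕b23⊕b25⊕b27⊕b29⊕b31 = 1⊕0⊕0⊕1⊕1⊕0⊕1⊕0⊕0⊕0⊕0⊕1⊕1⊕1⊕1⊕0 = 0
s2: b2⊕b3⊕b6⊕b7⊕b10⊕b11⊕b14⊕b15⊕b18⊕b19⊕b22⊕b23⊕b26⊕b27⊕b30⊕b31 = 0⊕0⊕1⊕1⊕0⊕0⊕0⊕0⊕0⊕0⊕0⊕1⊕0⊕1⊕0⊕0 = 0
s4: b4⊕b5⊕b6⊕b7⊕b12⊕b13⊕b14⊕b15⊕b20⊕b21⊕b22⊕b23⊕b28⊕b29⊕b30⊕b31 = 1⊕0⊕1⊕1⊕0⊕1⊕0⊕0⊕1⊕0⊕0⊕1⊕1⊕1⊕0⊕0 = 0
s8: b8⊕b9⊕b10⊕b11⊕b12⊕b13⊕b14⊕b15⊕b24⊕b25⊕b26⊕b27⊕b28⊕b29⊕b30⊕b31 = 1⊕1⊕0⊕0⊕0⊕1⊕0⊕0⊕1⊕1⊕0⊕1⊕1⊕1⊕0⊕0 = 0
s16: b16⊕b17⊕b18⊕b19⊕b20⊕b21⊕b22⊕b23⊕b24⊕b25⊕b26⊕b27⊕b28⊕b29⊕b30⊕b31 = 1⊕0⊕0⊕0⊕1⊕0⊕0⊕1⊕1⊕1⊕0⊕1⊕1⊕1⊕0⊕0 = 0
Syndrome (s16...s1) = 00000 → position 0 (no error).

0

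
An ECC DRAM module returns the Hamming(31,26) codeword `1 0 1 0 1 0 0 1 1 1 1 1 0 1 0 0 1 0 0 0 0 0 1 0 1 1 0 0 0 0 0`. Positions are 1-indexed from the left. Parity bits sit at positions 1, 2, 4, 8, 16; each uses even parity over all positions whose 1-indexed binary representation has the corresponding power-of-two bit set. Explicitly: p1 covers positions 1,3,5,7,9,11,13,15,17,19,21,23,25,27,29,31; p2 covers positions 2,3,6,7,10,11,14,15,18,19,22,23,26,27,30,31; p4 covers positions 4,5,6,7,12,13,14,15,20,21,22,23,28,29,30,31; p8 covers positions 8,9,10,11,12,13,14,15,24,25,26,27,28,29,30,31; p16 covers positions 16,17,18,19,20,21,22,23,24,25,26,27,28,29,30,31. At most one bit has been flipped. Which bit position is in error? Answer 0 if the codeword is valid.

s1: b1⊕b3⊕b5⊕b7⊕b9⊕b11⊕b13⊕b15⊕b17⊕b19⊕b21⊕b23⊕b25⊕b27⊕b29⊕b31 = 1⊕1⊕1⊕0⊕1⊕1⊕0⊕0⊕1⊕0⊕0⊕1⊕1⊕0⊕0⊕0 = 0
s2: b2⊕b3⊕b6⊕b7⊕b10⊕b11⊕b14⊕b15⊕b18⊕b19⊕b22⊕b23⊕b26⊕b27⊕b30⊕b31 = 0⊕1⊕0⊕0⊕1⊕1⊕1⊕0⊕0⊕0⊕0⊕1⊕1⊕0⊕0⊕0 = 0
s4: b4⊕b5⊕b6⊕b7⊕b12⊕b13⊕b14⊕b15⊕b20⊕b21⊕b22⊕b23⊕b28⊕b29⊕b30⊕b31 = 0⊕1⊕0⊕0⊕1⊕0⊕1⊕0⊕0⊕0⊕0⊕1⊕0⊕0⊕0⊕0 = 0
s8: b8⊕b9⊕b10⊕b11⊕b12⊕b13⊕b14⊕b15⊕b24⊕b25⊕b26⊕b27⊕b28⊕b29⊕b30⊕b31 = 1⊕1⊕1⊕1⊕1⊕0⊕1⊕0⊕0⊕1⊕1⊕0⊕0⊕0⊕0⊕0 = 0
s16: b16⊕b17⊕b18⊕b19⊕b20⊕b21⊕b22⊕b23⊕b24⊕b25⊕b26⊕b27⊕b28⊕b29⊕b30⊕b31 = 0⊕1⊕0⊕0⊕0⊕0⊕0⊕1⊕0⊕1⊕1⊕0⊕0⊕0⊕0⊕0 = 0
Syndrome (s16...s1) = 00000 → position 0 (no error).

0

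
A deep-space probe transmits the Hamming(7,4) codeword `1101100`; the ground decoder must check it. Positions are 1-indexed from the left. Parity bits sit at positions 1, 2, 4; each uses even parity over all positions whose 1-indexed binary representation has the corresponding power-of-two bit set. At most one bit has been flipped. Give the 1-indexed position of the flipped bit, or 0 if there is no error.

2

s1: b1⊕b3⊕b5⊕b7 = 1⊕0⊕1⊕0 = 0
s2: b2⊕b3⊕b6⊕b7 = 1⊕0⊕0⊕0 = 1
s4: b4⊕b5⊕b6⊕b7 = 1⊕1⊕0⊕0 = 0
Syndrome (s4...s1) = 010 → position 2.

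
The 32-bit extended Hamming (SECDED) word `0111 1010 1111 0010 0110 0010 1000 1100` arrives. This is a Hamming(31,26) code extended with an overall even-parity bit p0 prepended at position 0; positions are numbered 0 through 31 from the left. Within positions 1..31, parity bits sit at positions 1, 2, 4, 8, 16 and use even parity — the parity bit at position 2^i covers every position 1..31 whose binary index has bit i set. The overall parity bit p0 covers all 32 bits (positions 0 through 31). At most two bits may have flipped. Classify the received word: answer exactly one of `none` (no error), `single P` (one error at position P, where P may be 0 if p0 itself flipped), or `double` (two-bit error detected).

none

s1: b1⊕b3⊕b5⊕b7⊕b9⊕b11⊕b13⊕b15⊕b17⊕b19⊕b21⊕b23⊕b25⊕b27⊕b29⊕b31 = 1⊕1⊕0⊕0⊕1⊕1⊕0⊕0⊕1⊕0⊕0⊕0⊕0⊕0⊕1⊕0 = 0
s2: b2⊕b3⊕b6⊕b7⊕b10⊕b11⊕b14⊕b15⊕b18⊕b19⊕b22⊕b23⊕b26⊕b27⊕b30⊕b31 = 1⊕1⊕1⊕0⊕1⊕1⊕1⊕0⊕1⊕0⊕1⊕0⊕0⊕0⊕0⊕0 = 0
s4: b4⊕b5⊕b6⊕b7⊕b12⊕b13⊕b14⊕b15⊕b20⊕b21⊕b22⊕b23⊕b28⊕b29⊕b30⊕b31 = 1⊕0⊕1⊕0⊕0⊕0⊕1⊕0⊕0⊕0⊕1⊕0⊕1⊕1⊕0⊕0 = 0
s8: b8⊕b9⊕b10⊕b11⊕b12⊕b13⊕b14⊕b15⊕b24⊕b25⊕b26⊕b27⊕b28⊕b29⊕b30⊕b31 = 1⊕1⊕1⊕1⊕0⊕0⊕1⊕0⊕1⊕0⊕0⊕0⊕1⊕1⊕0⊕0 = 0
s16: b16⊕b17⊕b18⊕b19⊕b20⊕b21⊕b22⊕b23⊕b24⊕b25⊕b26⊕b27⊕b28⊕b29⊕b30⊕b31 = 0⊕1⊕1⊕0⊕0⊕0⊕1⊕0⊕1⊕0⊕0⊕0⊕1⊕1⊕0⊕0 = 0
Syndrome (s16...s1) = 00000 → position 0 (no error).
Overall parity (XOR of all 32 bits, including p0): 0⊕1⊕1⊕1⊕1⊕0⊕1⊕0⊕1⊕1⊕1⊕1⊕0⊕0⊕1⊕0⊕0⊕1⊕1⊕0⊕0⊕0⊕1⊕0⊕1⊕0⊕0⊕0⊕1⊕1⊕0⊕0 = 0
Overall=0, syndrome position=0 → no error.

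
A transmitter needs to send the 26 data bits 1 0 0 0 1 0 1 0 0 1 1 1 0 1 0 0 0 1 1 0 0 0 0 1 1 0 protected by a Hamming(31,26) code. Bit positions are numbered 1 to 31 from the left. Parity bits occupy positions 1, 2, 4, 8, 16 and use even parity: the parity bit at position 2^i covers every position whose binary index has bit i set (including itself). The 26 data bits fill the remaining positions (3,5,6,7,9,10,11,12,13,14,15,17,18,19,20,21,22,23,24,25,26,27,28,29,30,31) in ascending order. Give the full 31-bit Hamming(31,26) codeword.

0111000110100110101000110000110

Place data bits at non-power-of-two positions: b3=1, b5=0, b6=0, b7=0, b9=1, b10=0, b11=1, b12=0, b13=0, b14=1, b15=1, b17=1, b18=0, b19=1, b20=0, b21=0, b22=0, b23=1, b24=1, b25=0, b26=0, b27=0, b28=0, b29=1, b30=1, b31=0.
p1 = XOR of data positions {3,5,7,9,11,13,15,17,19,21,23,25,27,29,31} = 1⊕0⊕0⊕1⊕1⊕0⊕1⊕1⊕1⊕0⊕1⊕0⊕0⊕1⊕0 = 0
p2 = XOR of data positions {3,6,7,10,11,14,15,18,19,22,23,26,27,30,31} = 1⊕0⊕0⊕0⊕1⊕1⊕1⊕0⊕1⊕0⊕1⊕0⊕0⊕1⊕0 = 1
p4 = XOR of data positions {5,6,7,12,13,14,15,20,21,22,23,28,29,30,31} = 0⊕0⊕0⊕0⊕0⊕1⊕1⊕0⊕0⊕0⊕1⊕0⊕1⊕1⊕0 = 1
p8 = XOR of data positions {9,10,11,12,13,14,15,24,25,26,27,28,29,30,31} = 1⊕0⊕1⊕0⊕0⊕1⊕1⊕1⊕0⊕0⊕0⊕0⊕1⊕1⊕0 = 1
p16 = XOR of data positions {17,18,19,20,21,22,23,24,25,26,27,28,29,30,31} = 1⊕0⊕1⊕0⊕0⊕0⊕1⊕1⊕0⊕0⊕0⊕0⊕1⊕1⊕0 = 0
Codeword b1..b31 = 0111000110100110101000110000110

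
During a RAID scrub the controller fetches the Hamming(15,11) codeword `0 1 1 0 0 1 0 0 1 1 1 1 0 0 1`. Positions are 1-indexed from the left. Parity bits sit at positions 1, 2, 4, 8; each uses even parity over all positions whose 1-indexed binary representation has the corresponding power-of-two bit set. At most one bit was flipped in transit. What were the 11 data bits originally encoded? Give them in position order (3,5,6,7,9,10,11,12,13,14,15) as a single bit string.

s1: b1⊕b3⊕b5⊕b7⊕b9⊕b11⊕b13⊕b15 = 0⊕1⊕0⊕0⊕1⊕1⊕0⊕1 = 0
s2: b2⊕b3⊕b6⊕b7⊕b10⊕b11⊕b14⊕b15 = 1⊕1⊕1⊕0⊕1⊕1⊕0⊕1 = 0
s4: b4⊕b5⊕b6⊕b7⊕b12⊕b13⊕b14⊕b15 = 0⊕0⊕1⊕0⊕1⊕0⊕0⊕1 = 1
s8: b8⊕b9⊕b10⊕b11⊕b12⊕b13⊕b14⊕b15 = 0⊕1⊕1⊕1⊕1⊕0⊕0⊕1 = 1
Syndrome (s8...s1) = 1100 → position 12.
Flip bit 12: corrected codeword = 011001001110001
Data bits at positions 3,5,6,7,9,10,11,12,13,14,15: 10101110001

10101110001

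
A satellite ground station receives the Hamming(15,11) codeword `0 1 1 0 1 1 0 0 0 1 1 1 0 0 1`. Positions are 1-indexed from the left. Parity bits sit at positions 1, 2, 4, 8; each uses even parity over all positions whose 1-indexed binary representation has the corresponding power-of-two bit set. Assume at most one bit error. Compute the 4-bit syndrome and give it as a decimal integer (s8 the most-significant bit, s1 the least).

0

s1: b1⊕b3⊕b5⊕b7⊕b9⊕b11⊕b13⊕b15 = 0⊕1⊕1⊕0⊕0⊕1⊕0⊕1 = 0
s2: b2⊕b3⊕b6⊕b7⊕b10⊕b11⊕b14⊕b15 = 1⊕1⊕1⊕0⊕1⊕1⊕0⊕1 = 0
s4: b4⊕b5⊕b6⊕b7⊕b12⊕b13⊕b14⊕b15 = 0⊕1⊕1⊕0⊕1⊕0⊕0⊕1 = 0
s8: b8⊕b9⊕b10⊕b11⊕b12⊕b13⊕b14⊕b15 = 0⊕0⊕1⊕1⊕1⊕0⊕0⊕1 = 0
Syndrome (s8...s1) = 0000 → position 0 (no error).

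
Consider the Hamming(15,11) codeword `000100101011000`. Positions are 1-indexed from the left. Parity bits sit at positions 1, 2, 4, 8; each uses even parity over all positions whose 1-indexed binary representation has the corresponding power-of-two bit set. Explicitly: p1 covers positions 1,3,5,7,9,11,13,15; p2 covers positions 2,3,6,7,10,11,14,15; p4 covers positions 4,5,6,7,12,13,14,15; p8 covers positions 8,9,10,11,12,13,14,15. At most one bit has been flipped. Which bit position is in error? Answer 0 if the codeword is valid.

s1: b1⊕b3⊕b5⊕b7⊕b9⊕b11⊕b13⊕b15 = 0⊕0⊕0⊕1⊕1⊕1⊕0⊕0 = 1
s2: b2⊕b3⊕b6⊕b7⊕b10⊕b11⊕b14⊕b15 = 0⊕0⊕0⊕1⊕0⊕1⊕0⊕0 = 0
s4: b4⊕b5⊕b6⊕b7⊕b12⊕b13⊕b14⊕b15 = 1⊕0⊕0⊕1⊕1⊕0⊕0⊕0 = 1
s8: b8⊕b9⊕b10⊕b11⊕b12⊕b13⊕b14⊕b15 = 0⊕1⊕0⊕1⊕1⊕0⊕0⊕0 = 1
Syndrome (s8...s1) = 1101 → position 13.

13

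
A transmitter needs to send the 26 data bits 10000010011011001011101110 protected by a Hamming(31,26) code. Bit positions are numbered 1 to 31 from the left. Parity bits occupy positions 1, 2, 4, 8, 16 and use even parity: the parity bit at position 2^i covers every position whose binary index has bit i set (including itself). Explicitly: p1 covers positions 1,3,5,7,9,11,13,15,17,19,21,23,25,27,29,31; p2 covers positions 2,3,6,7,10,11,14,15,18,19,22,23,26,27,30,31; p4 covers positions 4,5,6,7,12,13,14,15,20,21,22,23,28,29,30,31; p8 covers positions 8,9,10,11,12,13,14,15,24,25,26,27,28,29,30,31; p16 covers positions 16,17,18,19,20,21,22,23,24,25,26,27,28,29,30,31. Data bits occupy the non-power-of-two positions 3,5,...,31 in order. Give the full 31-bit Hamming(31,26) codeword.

Place data bits at non-power-of-two positions: b3=1, b5=0, b6=0, b7=0, b9=0, b10=0, b11=1, b12=0, b13=0, b14=1, b15=1, b17=0, b18=1, b19=1, b20=0, b21=0, b22=1, b23=0, b24=1, b25=1, b26=1, b27=0, b28=1, b29=1, b30=1, b31=0.
p1 = XOR of data positions {3,5,7,9,11,13,15,17,19,21,23,25,27,29,31} = 1⊕0⊕0⊕0⊕1⊕0⊕1⊕0⊕1⊕0⊕0⊕1⊕0⊕1⊕0 = 0
p2 = XOR of data positions {3,6,7,10,11,14,15,18,19,22,23,26,27,30,31} = 1⊕0⊕0⊕0⊕1⊕1⊕1⊕1⊕1⊕1⊕0⊕1⊕0⊕1⊕0 = 1
p4 = XOR of data positions {5,6,7,12,13,14,15,20,21,22,23,28,29,30,31} = 0⊕0⊕0⊕0⊕0⊕1⊕1⊕0⊕0⊕1⊕0⊕1⊕1⊕1⊕0 = 0
p8 = XOR of data positions {9,10,11,12,13,14,15,24,25,26,27,28,29,30,31} = 0⊕0⊕1⊕0⊕0⊕1⊕1⊕1⊕1⊕1⊕0⊕1⊕1⊕1⊕0 = 1
p16 = XOR of data positions {17,18,19,20,21,22,23,24,25,26,27,28,29,30,31} = 0⊕1⊕1⊕0⊕0⊕1⊕0⊕1⊕1⊕1⊕0⊕1⊕1⊕1⊕0 = 1
Codeword b1..b31 = 0110000100100111011001011101110

0110000100100111011001011101110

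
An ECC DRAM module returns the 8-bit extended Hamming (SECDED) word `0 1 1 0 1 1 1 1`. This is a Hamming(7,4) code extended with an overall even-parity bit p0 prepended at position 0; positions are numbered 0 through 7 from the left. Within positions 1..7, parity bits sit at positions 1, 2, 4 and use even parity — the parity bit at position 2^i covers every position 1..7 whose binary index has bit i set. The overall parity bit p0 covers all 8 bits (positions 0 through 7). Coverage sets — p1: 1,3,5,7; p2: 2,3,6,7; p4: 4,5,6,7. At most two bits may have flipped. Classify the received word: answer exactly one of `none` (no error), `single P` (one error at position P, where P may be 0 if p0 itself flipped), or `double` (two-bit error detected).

s1: b1⊕b3⊕b5⊕b7 = 1⊕0⊕1⊕1 = 1
s2: b2⊕b3⊕b6⊕b7 = 1⊕0⊕1⊕1 = 1
s4: b4⊕b5⊕b6⊕b7 = 1⊕1⊕1⊕1 = 0
Syndrome (s4...s1) = 011 → position 3.
Overall parity (XOR of all 8 bits, including p0): 0⊕1⊕1⊕0⊕1⊕1⊕1⊕1 = 0
Overall=0, syndrome position=3 → double-bit error detected (uncorrectable).

double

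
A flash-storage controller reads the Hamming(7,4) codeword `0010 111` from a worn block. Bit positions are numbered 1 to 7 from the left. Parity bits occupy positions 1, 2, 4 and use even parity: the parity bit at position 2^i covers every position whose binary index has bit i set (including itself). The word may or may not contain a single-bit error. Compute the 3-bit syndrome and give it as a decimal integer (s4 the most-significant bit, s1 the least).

7

s1: b1⊕b3⊕b5⊕b7 = 0⊕1⊕1⊕1 = 1
s2: b2⊕b3⊕b6⊕b7 = 0⊕1⊕1⊕1 = 1
s4: b4⊕b5⊕b6⊕b7 = 0⊕1⊕1⊕1 = 1
Syndrome (s4...s1) = 111 → position 7.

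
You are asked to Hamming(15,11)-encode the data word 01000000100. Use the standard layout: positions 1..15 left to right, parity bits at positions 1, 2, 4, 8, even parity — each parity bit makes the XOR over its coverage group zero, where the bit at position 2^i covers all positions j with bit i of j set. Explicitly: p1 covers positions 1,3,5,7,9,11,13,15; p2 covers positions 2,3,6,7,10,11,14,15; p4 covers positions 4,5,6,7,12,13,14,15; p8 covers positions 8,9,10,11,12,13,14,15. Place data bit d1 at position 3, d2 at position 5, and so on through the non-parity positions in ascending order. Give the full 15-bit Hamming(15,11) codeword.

Place data bits at non-power-of-two positions: b3=0, b5=1, b6=0, b7=0, b9=0, b10=0, b11=0, b12=0, b13=1, b14=0, b15=0.
p1 = XOR of data positions {3,5,7,9,11,13,15} = 0⊕1⊕0⊕0⊕0⊕1⊕0 = 0
p2 = XOR of data positions {3,6,7,10,11,14,15} = 0⊕0⊕0⊕0⊕0⊕0⊕0 = 0
p4 = XOR of data positions {5,6,7,12,13,14,15} = 1⊕0⊕0⊕0⊕1⊕0⊕0 = 0
p8 = XOR of data positions {9,10,11,12,13,14,15} = 0⊕0⊕0⊕0⊕1⊕0⊕0 = 1
Codeword b1..b15 = 000010010000100

000010010000100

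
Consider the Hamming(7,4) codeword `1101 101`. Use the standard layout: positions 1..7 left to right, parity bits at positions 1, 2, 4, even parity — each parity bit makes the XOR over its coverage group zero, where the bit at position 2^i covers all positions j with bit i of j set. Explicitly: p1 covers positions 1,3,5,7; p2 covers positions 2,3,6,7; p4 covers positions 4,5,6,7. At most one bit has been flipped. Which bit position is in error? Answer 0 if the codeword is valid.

5

s1: b1⊕b3⊕b5⊕b7 = 1⊕0⊕1⊕1 = 1
s2: b2⊕b3⊕b6⊕b7 = 1⊕0⊕0⊕1 = 0
s4: b4⊕b5⊕b6⊕b7 = 1⊕1⊕0⊕1 = 1
Syndrome (s4...s1) = 101 → position 5.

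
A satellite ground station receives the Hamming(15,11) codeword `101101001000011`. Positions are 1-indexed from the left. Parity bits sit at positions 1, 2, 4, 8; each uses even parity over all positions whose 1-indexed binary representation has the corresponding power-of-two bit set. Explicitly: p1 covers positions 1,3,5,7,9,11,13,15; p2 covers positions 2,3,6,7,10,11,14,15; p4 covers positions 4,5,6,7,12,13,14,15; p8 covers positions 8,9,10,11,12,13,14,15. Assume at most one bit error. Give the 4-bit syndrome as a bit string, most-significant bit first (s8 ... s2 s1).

1000

s1: b1⊕b3⊕b5⊕b7⊕b9⊕b11⊕b13⊕b15 = 1⊕1⊕0⊕0⊕1⊕0⊕0⊕1 = 0
s2: b2⊕b3⊕b6⊕b7⊕b10⊕b11⊕b14⊕b15 = 0⊕1⊕1⊕0⊕0⊕0⊕1⊕1 = 0
s4: b4⊕b5⊕b6⊕b7⊕b12⊕b13⊕b14⊕b15 = 1⊕0⊕1⊕0⊕0⊕0⊕1⊕1 = 0
s8: b8⊕b9⊕b10⊕b11⊕b12⊕b13⊕b14⊕b15 = 0⊕1⊕0⊕0⊕0⊕0⊕1⊕1 = 1
Syndrome (s8...s1) = 1000 → position 8.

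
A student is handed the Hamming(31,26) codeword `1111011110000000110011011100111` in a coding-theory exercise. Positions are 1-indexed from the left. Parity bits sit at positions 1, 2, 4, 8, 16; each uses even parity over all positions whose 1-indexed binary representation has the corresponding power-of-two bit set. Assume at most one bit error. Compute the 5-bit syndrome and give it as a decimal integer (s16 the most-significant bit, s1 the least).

s1: b1⊕b3⊕b5⊕b7⊕b9⊕b11⊕b13⊕b15⊕b17⊕b19⊕b21⊕b23⊕b25⊕b27⊕b29⊕b31 = 1⊕1⊕0⊕1⊕1⊕0⊕0⊕0⊕1⊕0⊕1⊕0⊕1⊕0⊕1⊕1 = 1
s2: b2⊕b3⊕b6⊕b7⊕b10⊕b11⊕b14⊕b15⊕b18⊕b19⊕b22⊕b23⊕b26⊕b27⊕b30⊕b31 = 1⊕1⊕1⊕1⊕0⊕0⊕0⊕0⊕1⊕0⊕1⊕0⊕1⊕0⊕1⊕1 = 1
s4: b4⊕b5⊕b6⊕b7⊕b12⊕b13⊕b14⊕b15⊕b20⊕b21⊕b22⊕b23⊕b28⊕b29⊕b30⊕b31 = 1⊕0⊕1⊕1⊕0⊕0⊕0⊕0⊕0⊕1⊕1⊕0⊕0⊕1⊕1⊕1 = 0
s8: b8⊕b9⊕b10⊕b11⊕b12⊕b13⊕b14⊕b15⊕b24⊕b25⊕b26⊕b27⊕b28⊕b29⊕b30⊕b31 = 1⊕1⊕0⊕0⊕0⊕0⊕0⊕0⊕1⊕1⊕1⊕0⊕0⊕1⊕1⊕1 = 0
s16: b16⊕b17⊕b18⊕b19⊕b20⊕b21⊕b22⊕b23⊕b24⊕b25⊕b26⊕b27⊕b28⊕b29⊕b30⊕b31 = 0⊕1⊕1⊕0⊕0⊕1⊕1⊕0⊕1⊕1⊕1⊕0⊕0⊕1⊕1⊕1 = 0
Syndrome (s16...s1) = 00011 → position 3.

3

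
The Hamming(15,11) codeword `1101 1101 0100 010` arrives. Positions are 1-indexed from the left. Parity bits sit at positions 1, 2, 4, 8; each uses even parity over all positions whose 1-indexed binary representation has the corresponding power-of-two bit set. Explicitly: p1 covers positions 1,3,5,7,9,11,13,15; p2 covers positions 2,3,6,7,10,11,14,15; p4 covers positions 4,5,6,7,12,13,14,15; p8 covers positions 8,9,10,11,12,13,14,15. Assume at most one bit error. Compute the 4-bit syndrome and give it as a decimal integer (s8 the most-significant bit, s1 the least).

8

s1: b1⊕b3⊕b5⊕b7⊕b9⊕b11⊕b13⊕b15 = 1⊕0⊕1⊕0⊕0⊕0⊕0⊕0 = 0
s2: b2⊕b3⊕b6⊕b7⊕b10⊕b11⊕b14⊕b15 = 1⊕0⊕1⊕0⊕1⊕0⊕1⊕0 = 0
s4: b4⊕b5⊕b6⊕b7⊕b12⊕b13⊕b14⊕b15 = 1⊕1⊕1⊕0⊕0⊕0⊕1⊕0 = 0
s8: b8⊕b9⊕b10⊕b11⊕b12⊕b13⊕b14⊕b15 = 1⊕0⊕1⊕0⊕0⊕0⊕1⊕0 = 1
Syndrome (s8...s1) = 1000 → position 8.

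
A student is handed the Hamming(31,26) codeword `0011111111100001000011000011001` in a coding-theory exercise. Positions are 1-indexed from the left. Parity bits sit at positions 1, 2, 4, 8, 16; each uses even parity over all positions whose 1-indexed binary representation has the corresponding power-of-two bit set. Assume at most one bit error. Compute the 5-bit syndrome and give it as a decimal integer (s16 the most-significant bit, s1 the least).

8

s1: b1⊕b3⊕b5⊕b7⊕b9⊕b11⊕b13⊕b15⊕b17⊕b19⊕b21⊕b23⊕b25⊕b27⊕b29⊕b31 = 0⊕1⊕1⊕1⊕1⊕1⊕0⊕0⊕0⊕0⊕1⊕0⊕0⊕1⊕0⊕1 = 0
s2: b2⊕b3⊕b6⊕b7⊕b10⊕b11⊕b14⊕b15⊕b18⊕b19⊕b22⊕b23⊕b26⊕b27⊕b30⊕b31 = 0⊕1⊕1⊕1⊕1⊕1⊕0⊕0⊕0⊕0⊕1⊕0⊕0⊕1⊕0⊕1 = 0
s4: b4⊕b5⊕b6⊕b7⊕b12⊕b13⊕b14⊕b15⊕b20⊕b21⊕b22⊕b23⊕b28⊕b29⊕b30⊕b31 = 1⊕1⊕1⊕1⊕0⊕0⊕0⊕0⊕0⊕1⊕1⊕0⊕1⊕0⊕0⊕1 = 0
s8: b8⊕b9⊕b10⊕b11⊕b12⊕b13⊕b14⊕b15⊕b24⊕b25⊕b26⊕b27⊕b28⊕b29⊕b30⊕b31 = 1⊕1⊕1⊕1⊕0⊕0⊕0⊕0⊕0⊕0⊕0⊕1⊕1⊕0⊕0⊕1 = 1
s16: b16⊕b17⊕b18⊕b19⊕b20⊕b21⊕b22⊕b23⊕b24⊕b25⊕b26⊕b27⊕b28⊕b29⊕b30⊕b31 = 1⊕0⊕0⊕0⊕0⊕1⊕1⊕0⊕0⊕0⊕0⊕1⊕1⊕0⊕0⊕1 = 0
Syndrome (s16...s1) = 01000 → position 8.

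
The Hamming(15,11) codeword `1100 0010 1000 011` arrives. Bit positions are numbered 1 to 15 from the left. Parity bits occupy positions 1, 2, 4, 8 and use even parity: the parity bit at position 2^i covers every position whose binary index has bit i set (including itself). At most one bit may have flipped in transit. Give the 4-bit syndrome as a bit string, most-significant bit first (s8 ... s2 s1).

s1: b1⊕b3⊕b5⊕b7⊕b9⊕b11⊕b13⊕b15 = 1⊕0⊕0⊕1⊕1⊕0⊕0⊕1 = 0
s2: b2⊕b3⊕b6⊕b7⊕b10⊕b11⊕b14⊕b15 = 1⊕0⊕0⊕1⊕0⊕0⊕1⊕1 = 0
s4: b4⊕b5⊕b6⊕b7⊕b12⊕b13⊕b14⊕b15 = 0⊕0⊕0⊕1⊕0⊕0⊕1⊕1 = 1
s8: b8⊕b9⊕b10⊕b11⊕b12⊕b13⊕b14⊕b15 = 0⊕1⊕0⊕0⊕0⊕0⊕1⊕1 = 1
Syndrome (s8...s1) = 1100 → position 12.

1100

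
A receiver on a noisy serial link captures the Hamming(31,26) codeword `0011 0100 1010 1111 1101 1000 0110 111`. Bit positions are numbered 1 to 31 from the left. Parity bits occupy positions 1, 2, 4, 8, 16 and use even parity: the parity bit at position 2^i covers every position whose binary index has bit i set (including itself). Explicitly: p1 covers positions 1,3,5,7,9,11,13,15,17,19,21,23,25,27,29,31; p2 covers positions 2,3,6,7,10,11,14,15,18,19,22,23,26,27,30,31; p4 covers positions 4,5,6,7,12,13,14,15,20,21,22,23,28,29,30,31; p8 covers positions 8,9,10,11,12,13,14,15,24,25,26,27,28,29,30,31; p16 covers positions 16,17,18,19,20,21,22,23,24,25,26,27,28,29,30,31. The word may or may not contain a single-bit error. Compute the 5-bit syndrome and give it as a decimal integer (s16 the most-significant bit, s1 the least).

s1: b1⊕b3⊕b5⊕b7⊕b9⊕b11⊕b13⊕b15⊕b17⊕b19⊕b21⊕b23⊕b25⊕b27⊕b29⊕b31 = 0⊕1⊕0⊕0⊕1⊕1⊕1⊕1⊕1⊕0⊕1⊕0⊕0⊕1⊕1⊕1 = 0
s2: b2⊕b3⊕b6⊕b7⊕b10⊕b11⊕b14⊕b15⊕b18⊕b19⊕b22⊕b23⊕b26⊕b27⊕b30⊕b31 = 0⊕1⊕1⊕0⊕0⊕1⊕1⊕1⊕1⊕0⊕0⊕0⊕1⊕1⊕1⊕1 = 0
s4: b4⊕b5⊕b6⊕b7⊕b12⊕b13⊕b14⊕b15⊕b20⊕b21⊕b22⊕b23⊕b28⊕b29⊕b30⊕b31 = 1⊕0⊕1⊕0⊕0⊕1⊕1⊕1⊕1⊕1⊕0⊕0⊕0⊕1⊕1⊕1 = 0
s8: b8⊕b9⊕b10⊕b11⊕b12⊕b13⊕b14⊕b15⊕b24⊕b25⊕b26⊕b27⊕b28⊕b29⊕b30⊕b31 = 0⊕1⊕0⊕1⊕0⊕1⊕1⊕1⊕0⊕0⊕1⊕1⊕0⊕1⊕1⊕1 = 0
s16: b16⊕b17⊕b18⊕b19⊕b20⊕b21⊕b22⊕b23⊕b24⊕b25⊕b26⊕b27⊕b28⊕b29⊕b30⊕b31 = 1⊕1⊕1⊕0⊕1⊕1⊕0⊕0⊕0⊕0⊕1⊕1⊕0⊕1⊕1⊕1 = 0
Syndrome (s16...s1) = 00000 → position 0 (no error).

0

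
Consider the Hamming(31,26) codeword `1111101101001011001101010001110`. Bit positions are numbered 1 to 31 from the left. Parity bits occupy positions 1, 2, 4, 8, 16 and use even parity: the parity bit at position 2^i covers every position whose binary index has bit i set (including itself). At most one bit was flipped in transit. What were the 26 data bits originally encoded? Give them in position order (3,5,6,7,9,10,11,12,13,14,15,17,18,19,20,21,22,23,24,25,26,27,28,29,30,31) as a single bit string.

s1: b1⊕b3⊕b5⊕b7⊕b9⊕b11⊕b13⊕b15⊕b17⊕b19⊕b21⊕b23⊕b25⊕b27⊕b29⊕b31 = 1⊕1⊕1⊕1⊕0⊕0⊕1⊕1⊕0⊕1⊕0⊕0⊕0⊕0⊕1⊕0 = 0
s2: b2⊕b3⊕b6⊕b7⊕b10⊕b11⊕b14⊕b15⊕b18⊕b19⊕b22⊕b23⊕b26⊕b27⊕b30⊕b31 = 1⊕1⊕0⊕1⊕1⊕0⊕0⊕1⊕0⊕1⊕1⊕0⊕0⊕0⊕1⊕0 = 0
s4: b4⊕b5⊕b6⊕b7⊕b12⊕b13⊕b14⊕b15⊕b20⊕b21⊕b22⊕b23⊕b28⊕b29⊕b30⊕b31 = 1⊕1⊕0⊕1⊕0⊕1⊕0⊕1⊕1⊕0⊕1⊕0⊕1⊕1⊕1⊕0 = 0
s8: b8⊕b9⊕b10⊕b11⊕b12⊕b13⊕b14⊕b15⊕b24⊕b25⊕b26⊕b27⊕b28⊕b29⊕b30⊕b31 = 1⊕0⊕1⊕0⊕0⊕1⊕0⊕1⊕1⊕0⊕0⊕0⊕1⊕1⊕1⊕0 = 0
s16: b16⊕b17⊕b18⊕b19⊕b20⊕b21⊕b22⊕b23⊕b24⊕b25⊕b26⊕b27⊕b28⊕b29⊕b30⊕b31 = 1⊕0⊕0⊕1⊕1⊕0⊕1⊕0⊕1⊕0⊕0⊕0⊕1⊕1⊕1⊕0 = 0
Syndrome (s16...s1) = 00000 → position 0 (no error).
No correction needed.
Data bits at positions 3,5,6,7,9,10,11,12,13,14,15,17,18,19,20,21,22,23,24,25,26,27,28,29,30,31: 11010100101001101010001110

11010100101001101010001110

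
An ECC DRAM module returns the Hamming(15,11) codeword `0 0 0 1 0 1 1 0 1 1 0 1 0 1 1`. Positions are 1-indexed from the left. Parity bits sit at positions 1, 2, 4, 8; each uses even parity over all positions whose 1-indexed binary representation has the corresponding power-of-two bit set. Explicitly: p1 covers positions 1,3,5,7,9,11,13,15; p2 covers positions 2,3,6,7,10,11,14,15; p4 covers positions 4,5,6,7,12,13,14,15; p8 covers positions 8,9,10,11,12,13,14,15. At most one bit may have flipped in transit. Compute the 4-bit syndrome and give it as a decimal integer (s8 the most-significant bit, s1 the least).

11

s1: b1⊕b3⊕b5⊕b7⊕b9⊕b11⊕b13⊕b15 = 0⊕0⊕0⊕1⊕1⊕0⊕0⊕1 = 1
s2: b2⊕b3⊕b6⊕b7⊕b10⊕b11⊕b14⊕b15 = 0⊕0⊕1⊕1⊕1⊕0⊕1⊕1 = 1
s4: b4⊕b5⊕b6⊕b7⊕b12⊕b13⊕b14⊕b15 = 1⊕0⊕1⊕1⊕1⊕0⊕1⊕1 = 0
s8: b8⊕b9⊕b10⊕b11⊕b12⊕b13⊕b14⊕b15 = 0⊕1⊕1⊕0⊕1⊕0⊕1⊕1 = 1
Syndrome (s8...s1) = 1011 → position 11.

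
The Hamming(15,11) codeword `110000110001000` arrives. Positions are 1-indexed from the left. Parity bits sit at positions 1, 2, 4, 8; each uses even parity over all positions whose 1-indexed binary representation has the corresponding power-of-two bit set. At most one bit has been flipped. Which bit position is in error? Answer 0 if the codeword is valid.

s1: b1⊕b3⊕b5⊕b7⊕b9⊕b11⊕b13⊕b15 = 1⊕0⊕0⊕1⊕0⊕0⊕0⊕0 = 0
s2: b2⊕b3⊕b6⊕b7⊕b10⊕b11⊕b14⊕b15 = 1⊕0⊕0⊕1⊕0⊕0⊕0⊕0 = 0
s4: b4⊕b5⊕b6⊕b7⊕b12⊕b13⊕b14⊕b15 = 0⊕0⊕0⊕1⊕1⊕0⊕0⊕0 = 0
s8: b8⊕b9⊕b10⊕b11⊕b12⊕b13⊕b14⊕b15 = 1⊕0⊕0⊕0⊕1⊕0⊕0⊕0 = 0
Syndrome (s8...s1) = 0000 → position 0 (no error).

0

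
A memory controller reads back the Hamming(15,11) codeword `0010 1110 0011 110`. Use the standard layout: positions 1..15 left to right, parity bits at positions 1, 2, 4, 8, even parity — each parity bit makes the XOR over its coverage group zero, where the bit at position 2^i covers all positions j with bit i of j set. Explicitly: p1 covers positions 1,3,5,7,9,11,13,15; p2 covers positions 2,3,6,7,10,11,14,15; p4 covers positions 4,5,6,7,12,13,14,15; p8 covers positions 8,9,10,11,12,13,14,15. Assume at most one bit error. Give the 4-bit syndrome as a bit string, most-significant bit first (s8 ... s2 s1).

s1: b1⊕b3⊕b5⊕b7⊕b9⊕b11⊕b13⊕b15 = 0⊕1⊕1⊕1⊕0⊕1⊕1⊕0 = 1
s2: b2⊕b3⊕b6⊕b7⊕b10⊕b11⊕b14⊕b15 = 0⊕1⊕1⊕1⊕0⊕1⊕1⊕0 = 1
s4: b4⊕b5⊕b6⊕b7⊕b12⊕b13⊕b14⊕b15 = 0⊕1⊕1⊕1⊕1⊕1⊕1⊕0 = 0
s8: b8⊕b9⊕b10⊕b11⊕b12⊕b13⊕b14⊕b15 = 0⊕0⊕0⊕1⊕1⊕1⊕1⊕0 = 0
Syndrome (s8...s1) = 0011 → position 3.

0011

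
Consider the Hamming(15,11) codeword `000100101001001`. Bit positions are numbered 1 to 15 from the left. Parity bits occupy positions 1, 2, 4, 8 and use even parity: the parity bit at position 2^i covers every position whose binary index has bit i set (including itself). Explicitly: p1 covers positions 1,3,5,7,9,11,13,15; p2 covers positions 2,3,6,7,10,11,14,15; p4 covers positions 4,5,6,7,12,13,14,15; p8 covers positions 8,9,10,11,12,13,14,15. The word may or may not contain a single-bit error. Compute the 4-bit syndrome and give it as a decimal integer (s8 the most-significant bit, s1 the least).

s1: b1⊕b3⊕b5⊕b7⊕b9⊕b11⊕b13⊕b15 = 0⊕0⊕0⊕1⊕1⊕0⊕0⊕1 = 1
s2: b2⊕b3⊕b6⊕b7⊕b10⊕b11⊕b14⊕b15 = 0⊕0⊕0⊕1⊕0⊕0⊕0⊕1 = 0
s4: b4⊕b5⊕b6⊕b7⊕b12⊕b13⊕b14⊕b15 = 1⊕0⊕0⊕1⊕1⊕0⊕0⊕1 = 0
s8: b8⊕b9⊕b10⊕b11⊕b12⊕b13⊕b14⊕b15 = 0⊕1⊕0⊕0⊕1⊕0⊕0⊕1 = 1
Syndrome (s8...s1) = 1001 → position 9.

9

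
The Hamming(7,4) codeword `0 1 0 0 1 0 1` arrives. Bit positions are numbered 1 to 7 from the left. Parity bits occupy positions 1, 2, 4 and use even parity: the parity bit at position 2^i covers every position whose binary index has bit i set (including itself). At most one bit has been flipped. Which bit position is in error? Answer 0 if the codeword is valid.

s1: b1⊕b3⊕b5⊕b7 = 0⊕0⊕1⊕1 = 0
s2: b2⊕b3⊕b6⊕b7 = 1⊕0⊕0⊕1 = 0
s4: b4⊕b5⊕b6⊕b7 = 0⊕1⊕0⊕1 = 0
Syndrome (s4...s1) = 000 → position 0 (no error).

0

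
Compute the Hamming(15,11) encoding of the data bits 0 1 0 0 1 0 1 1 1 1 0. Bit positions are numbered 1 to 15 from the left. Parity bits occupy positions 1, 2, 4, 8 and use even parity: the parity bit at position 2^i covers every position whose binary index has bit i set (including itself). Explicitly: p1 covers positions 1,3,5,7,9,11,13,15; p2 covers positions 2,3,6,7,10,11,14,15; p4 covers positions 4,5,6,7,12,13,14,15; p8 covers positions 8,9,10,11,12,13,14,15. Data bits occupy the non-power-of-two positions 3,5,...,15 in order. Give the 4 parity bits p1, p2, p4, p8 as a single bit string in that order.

0001

Place data bits at non-power-of-two positions: b3=0, b5=1, b6=0, b7=0, b9=1, b10=0, b11=1, b12=1, b13=1, b14=1, b15=0.
p1 = XOR of data positions {3,5,7,9,11,13,15} = 0⊕1⊕0⊕1⊕1⊕1⊕0 = 0
p2 = XOR of data positions {3,6,7,10,11,14,15} = 0⊕0⊕0⊕0⊕1⊕1⊕0 = 0
p4 = XOR of data positions {5,6,7,12,13,14,15} = 1⊕0⊕0⊕1⊕1⊕1⊕0 = 0
p8 = XOR of data positions {9,10,11,12,13,14,15} = 1⊕0⊕1⊕1⊕1⊕1⊕0 = 1
Parity bits p1,p2,p4,p8 = 0001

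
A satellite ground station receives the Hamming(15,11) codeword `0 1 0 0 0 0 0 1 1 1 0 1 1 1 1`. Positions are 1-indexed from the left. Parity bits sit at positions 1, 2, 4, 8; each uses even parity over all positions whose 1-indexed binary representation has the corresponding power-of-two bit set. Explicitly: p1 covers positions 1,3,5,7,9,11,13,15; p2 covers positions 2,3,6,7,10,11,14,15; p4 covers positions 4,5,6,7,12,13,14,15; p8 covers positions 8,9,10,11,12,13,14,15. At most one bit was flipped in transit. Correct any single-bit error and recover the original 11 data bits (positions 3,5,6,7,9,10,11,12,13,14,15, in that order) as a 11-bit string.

00000101111

s1: b1⊕b3⊕b5⊕b7⊕b9⊕b11⊕b13⊕b15 = 0⊕0⊕0⊕0⊕1⊕0⊕1⊕1 = 1
s2: b2⊕b3⊕b6⊕b7⊕b10⊕b11⊕b14⊕b15 = 1⊕0⊕0⊕0⊕1⊕0⊕1⊕1 = 0
s4: b4⊕b5⊕b6⊕b7⊕b12⊕b13⊕b14⊕b15 = 0⊕0⊕0⊕0⊕1⊕1⊕1⊕1 = 0
s8: b8⊕b9⊕b10⊕b11⊕b12⊕b13⊕b14⊕b15 = 1⊕1⊕1⊕0⊕1⊕1⊕1⊕1 = 1
Syndrome (s8...s1) = 1001 → position 9.
Flip bit 9: corrected codeword = 010000010101111
Data bits at positions 3,5,6,7,9,10,11,12,13,14,15: 00000101111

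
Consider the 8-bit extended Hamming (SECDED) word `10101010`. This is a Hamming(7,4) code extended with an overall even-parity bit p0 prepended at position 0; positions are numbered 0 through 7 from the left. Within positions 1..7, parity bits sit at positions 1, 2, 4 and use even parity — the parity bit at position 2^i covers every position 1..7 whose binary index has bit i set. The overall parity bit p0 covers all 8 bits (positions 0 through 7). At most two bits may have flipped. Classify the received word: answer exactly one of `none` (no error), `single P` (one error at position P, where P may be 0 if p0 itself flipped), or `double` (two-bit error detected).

none

s1: b1⊕b3⊕b5⊕b7 = 0⊕0⊕0⊕0 = 0
s2: b2⊕b3⊕b6⊕b7 = 1⊕0⊕1⊕0 = 0
s4: b4⊕b5⊕b6⊕b7 = 1⊕0⊕1⊕0 = 0
Syndrome (s4...s1) = 000 → position 0 (no error).
Overall parity (XOR of all 8 bits, including p0): 1⊕0⊕1⊕0⊕1⊕0⊕1⊕0 = 0
Overall=0, syndrome position=0 → no error.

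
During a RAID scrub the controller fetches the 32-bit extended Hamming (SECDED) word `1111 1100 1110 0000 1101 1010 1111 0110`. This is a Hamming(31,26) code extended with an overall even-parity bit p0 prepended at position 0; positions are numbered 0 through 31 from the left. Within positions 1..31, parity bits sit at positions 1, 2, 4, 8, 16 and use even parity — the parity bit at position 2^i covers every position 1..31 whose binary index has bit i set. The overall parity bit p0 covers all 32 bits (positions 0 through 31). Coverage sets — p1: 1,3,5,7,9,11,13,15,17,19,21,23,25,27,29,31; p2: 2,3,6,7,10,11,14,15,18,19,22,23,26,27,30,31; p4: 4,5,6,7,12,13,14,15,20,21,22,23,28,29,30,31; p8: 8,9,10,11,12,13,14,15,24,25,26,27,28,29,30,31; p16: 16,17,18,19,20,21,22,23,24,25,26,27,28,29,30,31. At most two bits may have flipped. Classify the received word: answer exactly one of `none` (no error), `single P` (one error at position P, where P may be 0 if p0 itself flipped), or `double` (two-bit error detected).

double

s1: b1⊕b3⊕b5⊕b7⊕b9⊕b11⊕b13⊕b15⊕b17⊕b19⊕b21⊕b23⊕b25⊕b27⊕b29⊕b31 = 1⊕1⊕1⊕0⊕1⊕0⊕0⊕0⊕1⊕1⊕0⊕0⊕1⊕1⊕1⊕0 = 1
s2: b2⊕b3⊕b6⊕b7⊕b10⊕b11⊕b14⊕b15⊕b18⊕b19⊕b22⊕b23⊕b26⊕b27⊕b30⊕b31 = 1⊕1⊕0⊕0⊕1⊕0⊕0⊕0⊕0⊕1⊕1⊕0⊕1⊕1⊕1⊕0 = 0
s4: b4⊕b5⊕b6⊕b7⊕b12⊕b13⊕b14⊕b15⊕b20⊕b21⊕b22⊕b23⊕b28⊕b29⊕b30⊕b31 = 1⊕1⊕0⊕0⊕0⊕0⊕0⊕0⊕1⊕0⊕1⊕0⊕0⊕1⊕1⊕0 = 0
s8: b8⊕b9⊕b10⊕b11⊕b12⊕b13⊕b14⊕b15⊕b24⊕b25⊕b26⊕b27⊕b28⊕b29⊕b30⊕b31 = 1⊕1⊕1⊕0⊕0⊕0⊕0⊕0⊕1⊕1⊕1⊕1⊕0⊕1⊕1⊕0 = 1
s16: b16⊕b17⊕b18⊕b19⊕b20⊕b21⊕b22⊕b23⊕b24⊕b25⊕b26⊕b27⊕b28⊕b29⊕b30⊕b31 = 1⊕1⊕0⊕1⊕1⊕0⊕1⊕0⊕1⊕1⊕1⊕1⊕0⊕1⊕1⊕0 = 1
Syndrome (s16...s1) = 11001 → position 25.
Overall parity (XOR of all 32 bits, including p0): 1⊕1⊕1⊕1⊕1⊕1⊕0⊕0⊕1⊕1⊕1⊕0⊕0⊕0⊕0⊕0⊕1⊕1⊕0⊕1⊕1⊕0⊕1⊕0⊕1⊕1⊕1⊕1⊕0⊕1⊕1⊕0 = 0
Overall=0, syndrome position=25 → double-bit error detected (uncorrectable).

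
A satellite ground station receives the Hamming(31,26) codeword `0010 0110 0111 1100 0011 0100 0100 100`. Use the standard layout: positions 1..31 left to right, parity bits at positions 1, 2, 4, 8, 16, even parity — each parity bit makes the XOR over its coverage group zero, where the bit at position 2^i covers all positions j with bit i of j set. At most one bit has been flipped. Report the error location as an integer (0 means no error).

s1: b1⊕b3⊕b5⊕b7⊕b9⊕b11⊕b13⊕b15⊕b17⊕b19⊕b21⊕b23⊕b25⊕b27⊕b29⊕b31 = 0⊕1⊕0⊕1⊕0⊕1⊕1⊕0⊕0⊕1⊕0⊕0⊕0⊕0⊕1⊕0 = 0
s2: b2⊕b3⊕b6⊕b7⊕b10⊕b11⊕b14⊕b15⊕b18⊕b19⊕b22⊕b23⊕b26⊕b27⊕b30⊕b31 = 0⊕1⊕1⊕1⊕1⊕1⊕1⊕0⊕0⊕1⊕1⊕0⊕1⊕0⊕0⊕0 = 1
s4: b4⊕b5⊕b6⊕b7⊕b12⊕b13⊕b14⊕b15⊕b20⊕b21⊕b22⊕b23⊕b28⊕b29⊕b30⊕b31 = 0⊕0⊕1⊕1⊕1⊕1⊕1⊕0⊕1⊕0⊕1⊕0⊕0⊕1⊕0⊕0 = 0
s8: b8⊕b9⊕b10⊕b11⊕b12⊕b13⊕b14⊕b15⊕b24⊕b25⊕b26⊕b27⊕b28⊕b29⊕b30⊕b31 = 0⊕0⊕1⊕1⊕1⊕1⊕1⊕0⊕0⊕0⊕1⊕0⊕0⊕1⊕0⊕0 = 1
s16: b16⊕b17⊕b18⊕b19⊕b20⊕b21⊕b22⊕b23⊕b24⊕b25⊕b26⊕b27⊕b28⊕b29⊕b30⊕b31 = 0⊕0⊕0⊕1⊕1⊕0⊕1⊕0⊕0⊕0⊕1⊕0⊕0⊕1⊕0⊕0 = 1
Syndrome (s16...s1) = 11010 → position 26.

26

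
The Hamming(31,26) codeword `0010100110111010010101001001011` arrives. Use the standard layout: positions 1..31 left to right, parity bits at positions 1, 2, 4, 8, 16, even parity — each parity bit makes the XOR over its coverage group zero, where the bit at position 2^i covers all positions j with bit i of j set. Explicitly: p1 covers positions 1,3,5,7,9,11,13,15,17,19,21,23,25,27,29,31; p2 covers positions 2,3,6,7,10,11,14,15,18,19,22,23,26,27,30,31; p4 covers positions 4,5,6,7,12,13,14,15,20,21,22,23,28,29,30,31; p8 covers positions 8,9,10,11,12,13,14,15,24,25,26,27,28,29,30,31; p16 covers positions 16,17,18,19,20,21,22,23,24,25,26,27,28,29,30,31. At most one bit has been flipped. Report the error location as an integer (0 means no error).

22

s1: b1⊕b3⊕b5⊕b7⊕b9⊕b11⊕b13⊕b15⊕b17⊕b19⊕b21⊕b23⊕b25⊕b27⊕b29⊕b31 = 0⊕1⊕1⊕0⊕1⊕1⊕1⊕1⊕0⊕0⊕0⊕0⊕1⊕0⊕0⊕1 = 0
s2: b2⊕b3⊕b6⊕b7⊕b10⊕b11⊕b14⊕b15⊕b18⊕b19⊕b22⊕b23⊕b26⊕b27⊕b30⊕b31 = 0⊕1⊕0⊕0⊕0⊕1⊕0⊕1⊕1⊕0⊕1⊕0⊕0⊕0⊕1⊕1 = 1
s4: b4⊕b5⊕b6⊕b7⊕b12⊕b13⊕b14⊕b15⊕b20⊕b21⊕b22⊕b23⊕b28⊕b29⊕b30⊕b31 = 0⊕1⊕0⊕0⊕1⊕1⊕0⊕1⊕1⊕0⊕1⊕0⊕1⊕0⊕1⊕1 = 1
s8: b8⊕b9⊕b10⊕b11⊕b12⊕b13⊕b14⊕b15⊕b24⊕b25⊕b26⊕b27⊕b28⊕b29⊕b30⊕b31 = 1⊕1⊕0⊕1⊕1⊕1⊕0⊕1⊕0⊕1⊕0⊕0⊕1⊕0⊕1⊕1 = 0
s16: b16⊕b17⊕b18⊕b19⊕b20⊕b21⊕b22⊕b23⊕b24⊕b25⊕b26⊕b27⊕b28⊕b29⊕b30⊕b31 = 0⊕0⊕1⊕0⊕1⊕0⊕1⊕0⊕0⊕1⊕0⊕0⊕1⊕0⊕1⊕1 = 1
Syndrome (s16...s1) = 10110 → position 22.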